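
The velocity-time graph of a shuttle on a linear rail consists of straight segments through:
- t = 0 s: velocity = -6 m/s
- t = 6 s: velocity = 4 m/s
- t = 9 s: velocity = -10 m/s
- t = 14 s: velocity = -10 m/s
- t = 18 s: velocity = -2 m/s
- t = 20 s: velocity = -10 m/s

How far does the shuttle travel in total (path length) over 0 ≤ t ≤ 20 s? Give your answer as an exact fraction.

3991/35 m

Distance (not displacement) is the total path length: add the absolute areas under v-t.
0–6 s: v = 0 at t = 3.6 s; triangle areas 10.8 + 4.8 = 15.6 m
6–9 s: v = 0 at t = 48/7 s; triangle areas 12/7 + 75/7 = 87/7 m
9–14 s: |-10| × 5 = 50 m
14–18 s: |½(-10 + -2)(4)| = 24 m
18–20 s: |½(-2 + -10)(2)| = 12 m
Total distance = 3991/35 m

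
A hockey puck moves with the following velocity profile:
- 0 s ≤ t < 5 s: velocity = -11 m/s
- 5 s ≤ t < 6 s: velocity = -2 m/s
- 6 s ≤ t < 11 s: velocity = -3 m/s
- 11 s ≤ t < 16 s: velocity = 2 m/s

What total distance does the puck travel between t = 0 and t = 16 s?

Total distance travelled is ∫|v| dt — sum the magnitudes of each area piece.
0–5 s: |-11| × 5 = 55 m
5–6 s: |-2| × 1 = 2 m
6–11 s: |-3| × 5 = 15 m
11–16 s: |2| × 5 = 10 m
Total distance = 82 m

82 m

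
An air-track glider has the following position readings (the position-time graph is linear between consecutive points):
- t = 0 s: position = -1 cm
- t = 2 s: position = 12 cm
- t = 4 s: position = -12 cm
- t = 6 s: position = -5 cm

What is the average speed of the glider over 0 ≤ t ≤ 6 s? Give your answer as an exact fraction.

22/3 cm/s

Average speed = (total path length)/(elapsed time); on a piecewise-linear x-t graph the path length is Σ|Δx|.
0–2 s: |Δx| = |12 − -1| = 13 cm
2–4 s: |Δx| = |-12 − 12| = 24 cm
4–6 s: |Δx| = |-5 − -12| = 7 cm
Total path = 44 cm; average speed = 44/6 = 22/3 cm/s.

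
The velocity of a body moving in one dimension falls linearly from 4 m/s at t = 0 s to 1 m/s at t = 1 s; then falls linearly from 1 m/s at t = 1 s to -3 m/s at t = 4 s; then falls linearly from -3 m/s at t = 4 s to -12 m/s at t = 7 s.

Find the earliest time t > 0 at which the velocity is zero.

v changes sign on 1–4 s (from 1 to -3); the graph is linear there, so v = 0 at t = 1 + (-1)·(4 − 1)/(-3 − 1) = 1.75 s.

t = 1.75 s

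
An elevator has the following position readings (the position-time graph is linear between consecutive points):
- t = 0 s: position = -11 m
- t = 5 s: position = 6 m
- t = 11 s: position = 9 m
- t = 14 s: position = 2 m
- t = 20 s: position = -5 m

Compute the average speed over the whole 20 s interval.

Average speed = (total path length)/(elapsed time); on a piecewise-linear x-t graph the path length is Σ|Δx|.
0–5 s: |Δx| = |6 − -11| = 17 m
5–11 s: |Δx| = |9 − 6| = 3 m
11–14 s: |Δx| = |2 − 9| = 7 m
14–20 s: |Δx| = |-5 − 2| = 7 m
Total path = 34 m; average speed = 34/20 = 1.7 m/s.

1.7 m/s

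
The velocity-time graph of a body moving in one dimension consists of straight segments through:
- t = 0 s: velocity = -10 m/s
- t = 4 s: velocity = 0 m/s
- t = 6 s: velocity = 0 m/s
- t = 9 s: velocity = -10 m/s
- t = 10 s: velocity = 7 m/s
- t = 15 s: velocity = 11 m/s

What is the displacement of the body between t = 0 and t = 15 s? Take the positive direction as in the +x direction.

8.5 m

Net displacement equals the area under the velocity-time graph (areas below the axis count negative).
0–4 s: ½(-10 + 0)(4) = -20 m
4–6 s: 0 × 2 = 0 m
6–9 s: ½(0 + -10)(3) = -15 m
9–10 s: ½(-10 + 7)(1) = -1.5 m
10–15 s: ½(7 + 11)(5) = 45 m
Net displacement = 8.5 m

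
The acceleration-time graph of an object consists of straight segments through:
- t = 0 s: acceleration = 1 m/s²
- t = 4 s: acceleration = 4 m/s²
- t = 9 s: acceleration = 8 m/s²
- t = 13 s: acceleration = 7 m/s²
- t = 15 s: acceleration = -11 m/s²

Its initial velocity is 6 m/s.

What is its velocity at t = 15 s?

Δv equals the area under the a-t graph; then v = v₀ + Δv.
0–4 s: ½(1 + 4)(4) = 10 m/s
4–9 s: ½(4 + 8)(5) = 30 m/s
9–13 s: ½(8 + 7)(4) = 30 m/s
13–15 s: ½(7 + -11)(2) = -4 m/s
Δv = 66 m/s, so v(15) = 6 + (66) = 72 m/s.

72 m/s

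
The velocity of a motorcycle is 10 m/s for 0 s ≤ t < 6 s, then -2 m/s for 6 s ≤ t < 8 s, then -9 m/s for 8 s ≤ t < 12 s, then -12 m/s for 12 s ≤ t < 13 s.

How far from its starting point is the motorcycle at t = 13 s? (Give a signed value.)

Net displacement equals the area under the velocity-time graph (areas below the axis count negative).
0–6 s: 10 × 6 = 60 m
6–8 s: -2 × 2 = -4 m
8–12 s: -9 × 4 = -36 m
12–13 s: -12 × 1 = -12 m
Net displacement = 8 m

8 m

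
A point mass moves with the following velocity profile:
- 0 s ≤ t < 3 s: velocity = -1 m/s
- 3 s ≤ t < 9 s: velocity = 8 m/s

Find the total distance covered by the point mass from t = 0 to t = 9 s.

Distance (not displacement) is the total path length: add the absolute areas under v-t.
0–3 s: |-1| × 3 = 3 m
3–9 s: |8| × 6 = 48 m
Total distance = 51 m

51 m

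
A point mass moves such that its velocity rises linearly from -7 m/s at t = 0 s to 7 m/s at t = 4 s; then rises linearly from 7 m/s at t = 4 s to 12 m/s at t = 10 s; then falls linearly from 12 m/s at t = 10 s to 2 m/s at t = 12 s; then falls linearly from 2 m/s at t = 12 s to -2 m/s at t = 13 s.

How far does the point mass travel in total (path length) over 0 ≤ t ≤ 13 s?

Total distance travelled is ∫|v| dt — sum the magnitudes of each area piece.
0–4 s: v = 0 at t = 2 s; triangle areas 7 + 7 = 14 m
4–10 s: |½(7 + 12)(6)| = 57 m
10–12 s: |½(12 + 2)(2)| = 14 m
12–13 s: v = 0 at t = 12.5 s; triangle areas 0.5 + 0.5 = 1 m
Total distance = 86 m

86 m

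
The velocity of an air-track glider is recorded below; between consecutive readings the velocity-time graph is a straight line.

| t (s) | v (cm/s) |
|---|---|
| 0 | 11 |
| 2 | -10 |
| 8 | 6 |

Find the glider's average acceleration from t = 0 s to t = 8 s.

Average acceleration = Δv/Δt = (6 − 11)/(8 − 0) = -0.625 cm/s².

-0.625 cm/s²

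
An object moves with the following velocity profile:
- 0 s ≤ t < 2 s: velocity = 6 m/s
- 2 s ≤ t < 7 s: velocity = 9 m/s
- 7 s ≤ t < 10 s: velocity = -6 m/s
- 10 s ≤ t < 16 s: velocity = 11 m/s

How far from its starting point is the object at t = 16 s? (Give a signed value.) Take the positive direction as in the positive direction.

Displacement is the signed area under the v-t curve.
0–2 s: 6 × 2 = 12 m
2–7 s: 9 × 5 = 45 m
7–10 s: -6 × 3 = -18 m
10–16 s: 11 × 6 = 66 m
Net displacement = 105 m

105 m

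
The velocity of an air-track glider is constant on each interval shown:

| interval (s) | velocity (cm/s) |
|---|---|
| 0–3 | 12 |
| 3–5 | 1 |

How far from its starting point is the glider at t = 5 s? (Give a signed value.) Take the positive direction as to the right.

38 cm

Net displacement equals the area under the velocity-time graph (areas below the axis count negative).
0–3 s: 12 × 3 = 36 cm
3–5 s: 1 × 2 = 2 cm
Net displacement = 38 cm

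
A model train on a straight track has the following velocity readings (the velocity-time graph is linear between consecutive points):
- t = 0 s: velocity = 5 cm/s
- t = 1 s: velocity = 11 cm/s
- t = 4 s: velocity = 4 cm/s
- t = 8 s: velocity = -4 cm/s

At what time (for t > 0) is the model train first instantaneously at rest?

v changes sign on 4–8 s (from 4 to -4); the graph is linear there, so v = 0 at t = 4 + (-4)·(8 − 4)/(-4 − 4) = 6 s.

t = 6 s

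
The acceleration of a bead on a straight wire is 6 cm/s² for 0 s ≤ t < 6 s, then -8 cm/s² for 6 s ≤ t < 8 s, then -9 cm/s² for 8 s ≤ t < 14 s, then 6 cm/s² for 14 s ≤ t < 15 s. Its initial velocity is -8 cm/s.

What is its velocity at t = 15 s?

-36 cm/s

Δv equals the area under the a-t graph; then v = v₀ + Δv.
0–6 s: 6 × 6 = 36 cm/s
6–8 s: -8 × 2 = -16 cm/s
8–14 s: -9 × 6 = -54 cm/s
14–15 s: 6 × 1 = 6 cm/s
Δv = -28 cm/s, so v(15) = -8 + (-28) = -36 cm/s.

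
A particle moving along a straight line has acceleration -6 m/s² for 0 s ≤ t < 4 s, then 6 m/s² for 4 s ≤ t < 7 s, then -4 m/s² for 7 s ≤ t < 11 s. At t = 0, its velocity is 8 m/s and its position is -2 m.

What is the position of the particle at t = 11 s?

-63 m

On each constant-a segment, Δv = aΔt and Δx = v₀Δt + ½aΔt²; chain segment to segment.
0–4 s: v starts 8 m/s; Δx = 8·4 + ½·-6·4² = -16 m; v ends -16 m/s.
4–7 s: v starts -16 m/s; Δx = -16·3 + ½·6·3² = -21 m; v ends 2 m/s.
7–11 s: v starts 2 m/s; Δx = 2·4 + ½·-4·4² = -24 m; v ends -14 m/s.
x(11) = -2 + Σ Δx = -63 m.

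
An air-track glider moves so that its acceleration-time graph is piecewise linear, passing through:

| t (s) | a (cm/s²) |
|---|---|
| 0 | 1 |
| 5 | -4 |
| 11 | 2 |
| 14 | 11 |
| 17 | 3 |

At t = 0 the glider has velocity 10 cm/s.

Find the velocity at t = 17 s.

37 cm/s

Δv equals the area under the a-t graph; then v = v₀ + Δv.
0–5 s: ½(1 + -4)(5) = -7.5 cm/s
5–11 s: ½(-4 + 2)(6) = -6 cm/s
11–14 s: ½(2 + 11)(3) = 19.5 cm/s
14–17 s: ½(11 + 3)(3) = 21 cm/s
Δv = 27 cm/s, so v(17) = 10 + (27) = 37 cm/s.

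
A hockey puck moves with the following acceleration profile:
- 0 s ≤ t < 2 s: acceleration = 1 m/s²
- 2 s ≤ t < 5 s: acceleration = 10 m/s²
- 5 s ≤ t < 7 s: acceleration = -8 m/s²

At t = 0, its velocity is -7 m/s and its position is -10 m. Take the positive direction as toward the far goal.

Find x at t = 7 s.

42 m

On each constant-a segment, Δv = aΔt and Δx = v₀Δt + ½aΔt²; chain segment to segment.
0–2 s: v starts -7 m/s; Δx = -7·2 + ½·1·2² = -12 m; v ends -5 m/s.
2–5 s: v starts -5 m/s; Δx = -5·3 + ½·10·3² = 30 m; v ends 25 m/s.
5–7 s: v starts 25 m/s; Δx = 25·2 + ½·-8·2² = 34 m; v ends 9 m/s.
x(7) = -10 + Σ Δx = 42 m.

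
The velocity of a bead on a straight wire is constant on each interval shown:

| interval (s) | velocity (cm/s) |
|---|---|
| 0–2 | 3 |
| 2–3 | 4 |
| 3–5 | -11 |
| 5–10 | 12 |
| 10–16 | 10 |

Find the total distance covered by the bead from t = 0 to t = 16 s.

152 cm

Total distance travelled is ∫|v| dt — sum the magnitudes of each area piece.
0–2 s: |3| × 2 = 6 cm
2–3 s: |4| × 1 = 4 cm
3–5 s: |-11| × 2 = 22 cm
5–10 s: |12| × 5 = 60 cm
10–16 s: |10| × 6 = 60 cm
Total distance = 152 cm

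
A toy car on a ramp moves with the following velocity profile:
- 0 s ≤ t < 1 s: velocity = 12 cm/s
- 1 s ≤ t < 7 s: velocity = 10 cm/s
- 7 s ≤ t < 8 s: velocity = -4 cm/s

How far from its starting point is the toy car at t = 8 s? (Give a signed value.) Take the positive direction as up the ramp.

Displacement is the signed area under the v-t curve.
0–1 s: 12 × 1 = 12 cm
1–7 s: 10 × 6 = 60 cm
7–8 s: -4 × 1 = -4 cm
Net displacement = 68 cm

68 cm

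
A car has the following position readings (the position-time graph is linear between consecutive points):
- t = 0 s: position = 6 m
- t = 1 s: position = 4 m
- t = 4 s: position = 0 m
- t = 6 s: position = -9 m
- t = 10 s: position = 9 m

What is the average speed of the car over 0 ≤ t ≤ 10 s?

3.3 m/s

Average speed = (total path length)/(elapsed time); on a piecewise-linear x-t graph the path length is Σ|Δx|.
0–1 s: |Δx| = |4 − 6| = 2 m
1–4 s: |Δx| = |0 − 4| = 4 m
4–6 s: |Δx| = |-9 − 0| = 9 m
6–10 s: |Δx| = |9 − -9| = 18 m
Total path = 33 m; average speed = 33/10 = 3.3 m/s.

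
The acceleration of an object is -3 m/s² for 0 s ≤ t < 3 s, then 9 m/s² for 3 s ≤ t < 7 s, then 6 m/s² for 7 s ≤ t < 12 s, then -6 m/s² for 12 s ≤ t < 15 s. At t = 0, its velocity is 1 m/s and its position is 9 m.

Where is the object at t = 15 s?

400.5 m

On each constant-a segment, Δv = aΔt and Δx = v₀Δt + ½aΔt²; chain segment to segment.
0–3 s: v starts 1 m/s; Δx = 1·3 + ½·-3·3² = -10.5 m; v ends -8 m/s.
3–7 s: v starts -8 m/s; Δx = -8·4 + ½·9·4² = 40 m; v ends 28 m/s.
7–12 s: v starts 28 m/s; Δx = 28·5 + ½·6·5² = 215 m; v ends 58 m/s.
12–15 s: v starts 58 m/s; Δx = 58·3 + ½·-6·3² = 147 m; v ends 40 m/s.
x(15) = 9 + Σ Δx = 400.5 m.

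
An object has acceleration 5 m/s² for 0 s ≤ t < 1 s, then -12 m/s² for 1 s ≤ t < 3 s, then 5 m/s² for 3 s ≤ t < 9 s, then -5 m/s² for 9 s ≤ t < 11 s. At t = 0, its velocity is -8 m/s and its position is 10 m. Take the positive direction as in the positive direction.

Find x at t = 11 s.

-101.5 m

On each constant-a segment, Δv = aΔt and Δx = v₀Δt + ½aΔt²; chain segment to segment.
0–1 s: v starts -8 m/s; Δx = -8·1 + ½·5·1² = -5.5 m; v ends -3 m/s.
1–3 s: v starts -3 m/s; Δx = -3·2 + ½·-12·2² = -30 m; v ends -27 m/s.
3–9 s: v starts -27 m/s; Δx = -27·6 + ½·5·6² = -72 m; v ends 3 m/s.
9–11 s: v starts 3 m/s; Δx = 3·2 + ½·-5·2² = -4 m; v ends -7 m/s.
x(11) = 10 + Σ Δx = -101.5 m.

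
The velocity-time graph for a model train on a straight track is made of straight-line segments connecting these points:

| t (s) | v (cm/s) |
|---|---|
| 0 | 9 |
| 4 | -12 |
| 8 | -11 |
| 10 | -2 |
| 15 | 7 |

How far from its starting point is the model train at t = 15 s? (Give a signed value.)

Displacement is the signed area under the v-t curve.
0–4 s: ½(9 + -12)(4) = -6 cm
4–8 s: ½(-12 + -11)(4) = -46 cm
8–10 s: ½(-11 + -2)(2) = -13 cm
10–15 s: ½(-2 + 7)(5) = 12.5 cm
Net displacement = -52.5 cm

-52.5 cm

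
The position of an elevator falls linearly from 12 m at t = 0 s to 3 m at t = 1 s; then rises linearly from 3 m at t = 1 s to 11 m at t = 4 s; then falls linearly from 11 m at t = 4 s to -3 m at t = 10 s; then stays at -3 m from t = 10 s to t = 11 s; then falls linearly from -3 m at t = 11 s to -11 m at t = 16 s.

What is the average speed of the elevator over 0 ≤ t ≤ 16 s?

Average speed = (total path length)/(elapsed time); on a piecewise-linear x-t graph the path length is Σ|Δx|.
0–1 s: |Δx| = |3 − 12| = 9 m
1–4 s: |Δx| = |11 − 3| = 8 m
4–10 s: |Δx| = |-3 − 11| = 14 m
10–11 s: |Δx| = |-3 − -3| = 0 m
11–16 s: |Δx| = |-11 − -3| = 8 m
Total path = 39 m; average speed = 39/16 = 2.4375 m/s.

2.4375 m/s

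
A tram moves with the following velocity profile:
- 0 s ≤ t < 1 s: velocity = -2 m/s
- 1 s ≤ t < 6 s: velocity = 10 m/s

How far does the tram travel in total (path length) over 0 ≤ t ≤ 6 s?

Total distance travelled is ∫|v| dt — sum the magnitudes of each area piece.
0–1 s: |-2| × 1 = 2 m
1–6 s: |10| × 5 = 50 m
Total distance = 52 m

52 m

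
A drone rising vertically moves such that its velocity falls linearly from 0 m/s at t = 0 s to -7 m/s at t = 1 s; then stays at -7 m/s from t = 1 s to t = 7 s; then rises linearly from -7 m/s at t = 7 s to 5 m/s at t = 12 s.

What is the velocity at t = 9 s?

On 7–12 s the graph is linear from -7 to 5 m/s: v(9) = -7 + (5 − -7)·(9 − 7)/(12 − 7) = -2.2 m/s.

-2.2 m/s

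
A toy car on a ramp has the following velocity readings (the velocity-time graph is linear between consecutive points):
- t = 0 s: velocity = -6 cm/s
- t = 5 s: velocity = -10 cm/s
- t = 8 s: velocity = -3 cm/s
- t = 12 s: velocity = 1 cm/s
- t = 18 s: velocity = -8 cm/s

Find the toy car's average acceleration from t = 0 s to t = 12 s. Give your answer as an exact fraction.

7/12 cm/s²

Average acceleration = Δv/Δt = (1 − -6)/(12 − 0) = 7/12 cm/s².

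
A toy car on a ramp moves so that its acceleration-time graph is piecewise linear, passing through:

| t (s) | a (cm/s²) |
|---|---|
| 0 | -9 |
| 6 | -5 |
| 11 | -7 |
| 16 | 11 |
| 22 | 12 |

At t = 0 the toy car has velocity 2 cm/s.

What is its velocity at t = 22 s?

9 cm/s

Δv equals the area under the a-t graph; then v = v₀ + Δv.
0–6 s: ½(-9 + -5)(6) = -42 cm/s
6–11 s: ½(-5 + -7)(5) = -30 cm/s
11–16 s: ½(-7 + 11)(5) = 10 cm/s
16–22 s: ½(11 + 12)(6) = 69 cm/s
Δv = 7 cm/s, so v(22) = 2 + (7) = 9 cm/s.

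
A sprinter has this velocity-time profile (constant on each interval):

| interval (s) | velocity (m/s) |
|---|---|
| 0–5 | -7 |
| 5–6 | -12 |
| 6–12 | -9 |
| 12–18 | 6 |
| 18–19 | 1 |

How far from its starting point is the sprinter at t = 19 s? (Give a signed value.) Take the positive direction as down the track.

-64 m

Displacement is the signed area under the v-t curve.
0–5 s: -7 × 5 = -35 m
5–6 s: -12 × 1 = -12 m
6–12 s: -9 × 6 = -54 m
12–18 s: 6 × 6 = 36 m
18–19 s: 1 × 1 = 1 m
Net displacement = -64 m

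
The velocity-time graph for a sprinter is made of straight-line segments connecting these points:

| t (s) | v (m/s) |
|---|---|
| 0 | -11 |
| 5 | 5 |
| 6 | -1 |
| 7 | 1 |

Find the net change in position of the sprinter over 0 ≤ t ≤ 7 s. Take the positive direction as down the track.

-13 m

Net displacement equals the area under the velocity-time graph (areas below the axis count negative).
0–5 s: ½(-11 + 5)(5) = -15 m
5–6 s: ½(5 + -1)(1) = 2 m
6–7 s: ½(-1 + 1)(1) = 0 m
Net displacement = -13 m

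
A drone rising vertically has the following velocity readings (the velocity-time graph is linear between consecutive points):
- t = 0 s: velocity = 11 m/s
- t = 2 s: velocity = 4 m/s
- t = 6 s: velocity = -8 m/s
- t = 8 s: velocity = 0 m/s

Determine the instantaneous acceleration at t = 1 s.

-3.5 m/s²

Acceleration is the slope of the v-t graph on 0–2 s: (4 − 11)/(2 − 0) = -3.5 m/s².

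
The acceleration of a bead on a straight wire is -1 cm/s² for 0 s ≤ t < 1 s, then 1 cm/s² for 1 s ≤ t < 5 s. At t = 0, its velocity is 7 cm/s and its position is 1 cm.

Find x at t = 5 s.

39.5 cm

On each constant-a segment, Δv = aΔt and Δx = v₀Δt + ½aΔt²; chain segment to segment.
0–1 s: v starts 7 cm/s; Δx = 7·1 + ½·-1·1² = 6.5 cm; v ends 6 cm/s.
1–5 s: v starts 6 cm/s; Δx = 6·4 + ½·1·4² = 32 cm; v ends 10 cm/s.
x(5) = 1 + Σ Δx = 39.5 cm.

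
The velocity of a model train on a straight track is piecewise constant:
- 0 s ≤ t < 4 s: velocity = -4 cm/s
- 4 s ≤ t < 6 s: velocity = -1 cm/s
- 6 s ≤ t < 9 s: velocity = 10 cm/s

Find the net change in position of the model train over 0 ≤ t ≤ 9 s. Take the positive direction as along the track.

Net displacement equals the area under the velocity-time graph (areas below the axis count negative).
0–4 s: -4 × 4 = -16 cm
4–6 s: -1 × 2 = -2 cm
6–9 s: 10 × 3 = 30 cm
Net displacement = 12 cm

12 cm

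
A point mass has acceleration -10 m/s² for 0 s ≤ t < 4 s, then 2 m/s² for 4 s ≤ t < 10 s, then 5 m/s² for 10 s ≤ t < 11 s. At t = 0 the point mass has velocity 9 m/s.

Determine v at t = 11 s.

Δv equals the area under the a-t graph; then v = v₀ + Δv.
0–4 s: -10 × 4 = -40 m/s
4–10 s: 2 × 6 = 12 m/s
10–11 s: 5 × 1 = 5 m/s
Δv = -23 m/s, so v(11) = 9 + (-23) = -14 m/s.

-14 m/s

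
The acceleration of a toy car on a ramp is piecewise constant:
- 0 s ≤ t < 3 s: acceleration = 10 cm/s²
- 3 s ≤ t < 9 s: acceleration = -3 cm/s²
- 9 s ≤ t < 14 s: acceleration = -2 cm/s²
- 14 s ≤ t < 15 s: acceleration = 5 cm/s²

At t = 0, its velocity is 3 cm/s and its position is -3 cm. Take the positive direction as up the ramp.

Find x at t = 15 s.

On each constant-a segment, Δv = aΔt and Δx = v₀Δt + ½aΔt²; chain segment to segment.
0–3 s: v starts 3 cm/s; Δx = 3·3 + ½·10·3² = 54 cm; v ends 33 cm/s.
3–9 s: v starts 33 cm/s; Δx = 33·6 + ½·-3·6² = 144 cm; v ends 15 cm/s.
9–14 s: v starts 15 cm/s; Δx = 15·5 + ½·-2·5² = 50 cm; v ends 5 cm/s.
14–15 s: v starts 5 cm/s; Δx = 5·1 + ½·5·1² = 7.5 cm; v ends 10 cm/s.
x(15) = -3 + Σ Δx = 252.5 cm.

252.5 cm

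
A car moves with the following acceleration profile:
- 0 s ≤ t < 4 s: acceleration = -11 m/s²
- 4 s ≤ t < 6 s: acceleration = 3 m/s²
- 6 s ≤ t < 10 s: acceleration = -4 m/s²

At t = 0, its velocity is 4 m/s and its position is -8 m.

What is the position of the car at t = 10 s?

On each constant-a segment, Δv = aΔt and Δx = v₀Δt + ½aΔt²; chain segment to segment.
0–4 s: v starts 4 m/s; Δx = 4·4 + ½·-11·4² = -72 m; v ends -40 m/s.
4–6 s: v starts -40 m/s; Δx = -40·2 + ½·3·2² = -74 m; v ends -34 m/s.
6–10 s: v starts -34 m/s; Δx = -34·4 + ½·-4·4² = -168 m; v ends -50 m/s.
x(10) = -8 + Σ Δx = -322 m.

-322 m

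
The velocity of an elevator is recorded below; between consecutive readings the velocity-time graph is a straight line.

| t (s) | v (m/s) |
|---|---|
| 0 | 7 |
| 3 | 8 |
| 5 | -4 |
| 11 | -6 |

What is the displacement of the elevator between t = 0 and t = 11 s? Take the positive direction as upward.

Net displacement equals the area under the velocity-time graph (areas below the axis count negative).
0–3 s: ½(7 + 8)(3) = 22.5 m
3–5 s: ½(8 + -4)(2) = 4 m
5–11 s: ½(-4 + -6)(6) = -30 m
Net displacement = -3.5 m

-3.5 m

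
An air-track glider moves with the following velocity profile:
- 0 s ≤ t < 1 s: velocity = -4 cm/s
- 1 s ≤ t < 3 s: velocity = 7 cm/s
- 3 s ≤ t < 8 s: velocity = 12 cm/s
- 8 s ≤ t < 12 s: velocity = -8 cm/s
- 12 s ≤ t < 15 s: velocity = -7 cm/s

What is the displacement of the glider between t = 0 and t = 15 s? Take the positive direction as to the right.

Displacement is the signed area under the v-t curve.
0–1 s: -4 × 1 = -4 cm
1–3 s: 7 × 2 = 14 cm
3–8 s: 12 × 5 = 60 cm
8–12 s: -8 × 4 = -32 cm
12–15 s: -7 × 3 = -21 cm
Net displacement = 17 cm

17 cm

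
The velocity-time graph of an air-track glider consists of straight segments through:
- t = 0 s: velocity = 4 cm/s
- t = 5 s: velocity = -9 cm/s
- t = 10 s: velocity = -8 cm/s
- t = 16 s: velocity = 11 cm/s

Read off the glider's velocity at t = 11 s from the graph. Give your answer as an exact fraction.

On 10–16 s the graph is linear from -8 to 11 cm/s: v(11) = -8 + (11 − -8)·(11 − 10)/(16 − 10) = -29/6 cm/s.

-29/6 cm/s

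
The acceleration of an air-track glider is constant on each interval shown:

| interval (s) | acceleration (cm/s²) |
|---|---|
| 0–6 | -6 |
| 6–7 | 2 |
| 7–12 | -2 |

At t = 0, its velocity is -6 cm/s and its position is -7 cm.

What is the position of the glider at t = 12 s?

On each constant-a segment, Δv = aΔt and Δx = v₀Δt + ½aΔt²; chain segment to segment.
0–6 s: v starts -6 cm/s; Δx = -6·6 + ½·-6·6² = -144 cm; v ends -42 cm/s.
6–7 s: v starts -42 cm/s; Δx = -42·1 + ½·2·1² = -41 cm; v ends -40 cm/s.
7–12 s: v starts -40 cm/s; Δx = -40·5 + ½·-2·5² = -225 cm; v ends -50 cm/s.
x(12) = -7 + Σ Δx = -417 cm.

-417 cm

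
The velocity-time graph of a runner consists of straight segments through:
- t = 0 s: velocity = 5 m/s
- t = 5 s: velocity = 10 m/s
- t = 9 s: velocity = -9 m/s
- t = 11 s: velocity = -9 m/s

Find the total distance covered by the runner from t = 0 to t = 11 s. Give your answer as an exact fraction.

2833/38 m

Total distance travelled is ∫|v| dt — sum the magnitudes of each area piece.
0–5 s: |½(5 + 10)(5)| = 37.5 m
5–9 s: v = 0 at t = 135/19 s; triangle areas 200/19 + 162/19 = 362/19 m
9–11 s: |-9| × 2 = 18 m
Total distance = 2833/38 m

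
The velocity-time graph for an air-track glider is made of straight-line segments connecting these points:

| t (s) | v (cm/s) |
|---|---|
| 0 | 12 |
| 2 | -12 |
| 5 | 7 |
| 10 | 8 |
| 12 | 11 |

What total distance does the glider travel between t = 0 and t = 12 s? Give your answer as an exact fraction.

Total distance travelled is ∫|v| dt — sum the magnitudes of each area piece.
0–2 s: v = 0 at t = 1 s; triangle areas 6 + 6 = 12 cm
2–5 s: v = 0 at t = 74/19 s; triangle areas 216/19 + 147/38 = 579/38 cm
5–10 s: |½(7 + 8)(5)| = 37.5 cm
10–12 s: |½(8 + 11)(2)| = 19 cm
Total distance = 1591/19 cm

1591/19 cm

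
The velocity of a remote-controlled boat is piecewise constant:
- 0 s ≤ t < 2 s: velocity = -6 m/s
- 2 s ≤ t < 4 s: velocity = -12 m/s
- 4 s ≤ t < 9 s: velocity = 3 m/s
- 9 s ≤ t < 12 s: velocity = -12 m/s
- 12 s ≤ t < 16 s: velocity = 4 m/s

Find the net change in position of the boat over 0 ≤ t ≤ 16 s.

Net displacement equals the area under the velocity-time graph (areas below the axis count negative).
0–2 s: -6 × 2 = -12 m
2–4 s: -12 × 2 = -24 m
4–9 s: 3 × 5 = 15 m
9–12 s: -12 × 3 = -36 m
12–16 s: 4 × 4 = 16 m
Net displacement = -41 m

-41 m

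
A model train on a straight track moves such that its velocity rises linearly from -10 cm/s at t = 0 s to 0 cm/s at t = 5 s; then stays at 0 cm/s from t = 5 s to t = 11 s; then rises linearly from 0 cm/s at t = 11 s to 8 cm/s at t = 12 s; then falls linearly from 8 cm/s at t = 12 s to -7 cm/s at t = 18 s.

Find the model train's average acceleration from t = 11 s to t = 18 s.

Average acceleration = Δv/Δt = (-7 − 0)/(18 − 11) = -1 cm/s².

-1 cm/s²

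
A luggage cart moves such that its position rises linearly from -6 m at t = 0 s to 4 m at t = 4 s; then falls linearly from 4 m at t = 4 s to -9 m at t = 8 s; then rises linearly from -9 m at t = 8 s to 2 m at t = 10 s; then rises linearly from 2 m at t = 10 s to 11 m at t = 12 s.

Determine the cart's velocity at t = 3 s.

2.5 m/s

Velocity is the slope of the x-t graph on 0–4 s: (4 − -6)/(4 − 0) = 2.5 m/s.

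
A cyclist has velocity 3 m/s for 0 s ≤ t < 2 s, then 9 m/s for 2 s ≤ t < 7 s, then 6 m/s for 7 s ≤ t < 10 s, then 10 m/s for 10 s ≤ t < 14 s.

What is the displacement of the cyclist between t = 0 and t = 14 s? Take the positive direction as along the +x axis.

Net displacement equals the area under the velocity-time graph (areas below the axis count negative).
0–2 s: 3 × 2 = 6 m
2–7 s: 9 × 5 = 45 m
7–10 s: 6 × 3 = 18 m
10–14 s: 10 × 4 = 40 m
Net displacement = 109 m

109 m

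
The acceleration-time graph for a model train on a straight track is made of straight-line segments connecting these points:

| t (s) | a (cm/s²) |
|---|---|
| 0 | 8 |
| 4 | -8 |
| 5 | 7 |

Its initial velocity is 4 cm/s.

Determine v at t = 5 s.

Δv equals the area under the a-t graph; then v = v₀ + Δv.
0–4 s: ½(8 + -8)(4) = 0 cm/s
4–5 s: ½(-8 + 7)(1) = -0.5 cm/s
Δv = -0.5 cm/s, so v(5) = 4 + (-0.5) = 3.5 cm/s.

3.5 cm/s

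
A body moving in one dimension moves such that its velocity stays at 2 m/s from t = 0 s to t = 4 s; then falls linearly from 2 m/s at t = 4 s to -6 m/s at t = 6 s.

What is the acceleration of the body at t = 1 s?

Acceleration is the slope of the v-t graph on 0–4 s: (2 − 2)/(4 − 0) = 0 m/s².

0 m/s²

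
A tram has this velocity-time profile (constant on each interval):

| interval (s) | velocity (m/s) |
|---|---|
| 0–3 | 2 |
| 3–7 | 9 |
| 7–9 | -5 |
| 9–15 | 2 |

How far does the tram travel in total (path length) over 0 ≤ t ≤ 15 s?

64 m

Total distance travelled is ∫|v| dt — sum the magnitudes of each area piece.
0–3 s: |2| × 3 = 6 m
3–7 s: |9| × 4 = 36 m
7–9 s: |-5| × 2 = 10 m
9–15 s: |2| × 6 = 12 m
Total distance = 64 m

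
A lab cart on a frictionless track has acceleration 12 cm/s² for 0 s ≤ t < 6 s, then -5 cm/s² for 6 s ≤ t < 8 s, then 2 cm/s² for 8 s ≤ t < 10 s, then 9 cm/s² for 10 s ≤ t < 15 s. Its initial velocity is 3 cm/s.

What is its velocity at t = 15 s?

Δv equals the area under the a-t graph; then v = v₀ + Δv.
0–6 s: 12 × 6 = 72 cm/s
6–8 s: -5 × 2 = -10 cm/s
8–10 s: 2 × 2 = 4 cm/s
10–15 s: 9 × 5 = 45 cm/s
Δv = 111 cm/s, so v(15) = 3 + (111) = 114 cm/s.

114 cm/s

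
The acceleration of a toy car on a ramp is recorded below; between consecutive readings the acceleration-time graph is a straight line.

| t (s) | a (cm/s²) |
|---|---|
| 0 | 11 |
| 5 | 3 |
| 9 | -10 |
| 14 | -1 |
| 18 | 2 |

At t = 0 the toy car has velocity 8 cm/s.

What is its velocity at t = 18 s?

Δv equals the area under the a-t graph; then v = v₀ + Δv.
0–5 s: ½(11 + 3)(5) = 35 cm/s
5–9 s: ½(3 + -10)(4) = -14 cm/s
9–14 s: ½(-10 + -1)(5) = -27.5 cm/s
14–18 s: ½(-1 + 2)(4) = 2 cm/s
Δv = -4.5 cm/s, so v(18) = 8 + (-4.5) = 3.5 cm/s.

3.5 cm/s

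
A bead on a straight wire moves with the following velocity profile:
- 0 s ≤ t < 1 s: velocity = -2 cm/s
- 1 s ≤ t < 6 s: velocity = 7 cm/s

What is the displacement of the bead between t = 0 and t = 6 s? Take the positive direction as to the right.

33 cm

Displacement is the signed area under the v-t curve.
0–1 s: -2 × 1 = -2 cm
1–6 s: 7 × 5 = 35 cm
Net displacement = 33 cm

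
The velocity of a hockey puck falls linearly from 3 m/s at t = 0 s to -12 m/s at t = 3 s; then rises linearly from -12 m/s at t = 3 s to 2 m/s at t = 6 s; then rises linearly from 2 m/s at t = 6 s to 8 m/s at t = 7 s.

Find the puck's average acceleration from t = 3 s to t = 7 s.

Average acceleration = Δv/Δt = (8 − -12)/(7 − 3) = 5 m/s².

5 m/s²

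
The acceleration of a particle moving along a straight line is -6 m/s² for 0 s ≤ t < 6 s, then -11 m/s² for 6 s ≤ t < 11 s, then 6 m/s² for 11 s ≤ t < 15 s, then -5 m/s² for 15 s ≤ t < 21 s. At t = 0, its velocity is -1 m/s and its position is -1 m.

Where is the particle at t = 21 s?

-1255.5 m

On each constant-a segment, Δv = aΔt and Δx = v₀Δt + ½aΔt²; chain segment to segment.
0–6 s: v starts -1 m/s; Δx = -1·6 + ½·-6·6² = -114 m; v ends -37 m/s.
6–11 s: v starts -37 m/s; Δx = -37·5 + ½·-11·5² = -322.5 m; v ends -92 m/s.
11–15 s: v starts -92 m/s; Δx = -92·4 + ½·6·4² = -320 m; v ends -68 m/s.
15–21 s: v starts -68 m/s; Δx = -68·6 + ½·-5·6² = -498 m; v ends -98 m/s.
x(21) = -1 + Σ Δx = -1255.5 m.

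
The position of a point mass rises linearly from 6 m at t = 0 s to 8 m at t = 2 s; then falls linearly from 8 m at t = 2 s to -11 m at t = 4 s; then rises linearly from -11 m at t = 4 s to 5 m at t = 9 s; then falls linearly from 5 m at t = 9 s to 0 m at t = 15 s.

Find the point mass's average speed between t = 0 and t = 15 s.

Average speed = (total path length)/(elapsed time); on a piecewise-linear x-t graph the path length is Σ|Δx|.
0–2 s: |Δx| = |8 − 6| = 2 m
2–4 s: |Δx| = |-11 − 8| = 19 m
4–9 s: |Δx| = |5 − -11| = 16 m
9–15 s: |Δx| = |0 − 5| = 5 m
Total path = 42 m; average speed = 42/15 = 2.8 m/s.

2.8 m/s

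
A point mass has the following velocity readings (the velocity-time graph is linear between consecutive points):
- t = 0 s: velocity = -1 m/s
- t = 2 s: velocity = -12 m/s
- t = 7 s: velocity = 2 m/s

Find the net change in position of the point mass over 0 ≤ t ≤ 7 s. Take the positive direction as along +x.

Displacement is the signed area under the v-t curve.
0–2 s: ½(-1 + -12)(2) = -13 m
2–7 s: ½(-12 + 2)(5) = -25 m
Net displacement = -38 m

-38 m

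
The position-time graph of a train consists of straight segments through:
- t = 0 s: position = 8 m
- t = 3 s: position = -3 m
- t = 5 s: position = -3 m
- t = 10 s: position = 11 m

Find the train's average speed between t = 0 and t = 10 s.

2.5 m/s

Average speed = (total path length)/(elapsed time); on a piecewise-linear x-t graph the path length is Σ|Δx|.
0–3 s: |Δx| = |-3 − 8| = 11 m
3–5 s: |Δx| = |-3 − -3| = 0 m
5–10 s: |Δx| = |11 − -3| = 14 m
Total path = 25 m; average speed = 25/10 = 2.5 m/s.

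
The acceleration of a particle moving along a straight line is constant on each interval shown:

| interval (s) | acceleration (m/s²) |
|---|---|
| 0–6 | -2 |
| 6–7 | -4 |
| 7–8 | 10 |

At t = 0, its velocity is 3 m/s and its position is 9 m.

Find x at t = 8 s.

On each constant-a segment, Δv = aΔt and Δx = v₀Δt + ½aΔt²; chain segment to segment.
0–6 s: v starts 3 m/s; Δx = 3·6 + ½·-2·6² = -18 m; v ends -9 m/s.
6–7 s: v starts -9 m/s; Δx = -9·1 + ½·-4·1² = -11 m; v ends -13 m/s.
7–8 s: v starts -13 m/s; Δx = -13·1 + ½·10·1² = -8 m; v ends -3 m/s.
x(8) = 9 + Σ Δx = -28 m.

-28 m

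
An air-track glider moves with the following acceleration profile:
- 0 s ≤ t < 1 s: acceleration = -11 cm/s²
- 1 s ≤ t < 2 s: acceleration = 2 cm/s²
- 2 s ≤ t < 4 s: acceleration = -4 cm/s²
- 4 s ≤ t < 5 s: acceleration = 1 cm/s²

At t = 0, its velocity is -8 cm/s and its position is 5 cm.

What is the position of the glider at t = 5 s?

-93 cm

On each constant-a segment, Δv = aΔt and Δx = v₀Δt + ½aΔt²; chain segment to segment.
0–1 s: v starts -8 cm/s; Δx = -8·1 + ½·-11·1² = -13.5 cm; v ends -19 cm/s.
1–2 s: v starts -19 cm/s; Δx = -19·1 + ½·2·1² = -18 cm; v ends -17 cm/s.
2–4 s: v starts -17 cm/s; Δx = -17·2 + ½·-4·2² = -42 cm; v ends -25 cm/s.
4–5 s: v starts -25 cm/s; Δx = -25·1 + ½·1·1² = -24.5 cm; v ends -24 cm/s.
x(5) = 5 + Σ Δx = -93 cm.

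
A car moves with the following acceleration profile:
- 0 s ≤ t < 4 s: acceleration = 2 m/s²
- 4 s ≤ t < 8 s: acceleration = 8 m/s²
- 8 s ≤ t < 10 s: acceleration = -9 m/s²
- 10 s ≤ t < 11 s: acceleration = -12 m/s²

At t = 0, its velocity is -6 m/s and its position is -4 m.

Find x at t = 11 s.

On each constant-a segment, Δv = aΔt and Δx = v₀Δt + ½aΔt²; chain segment to segment.
0–4 s: v starts -6 m/s; Δx = -6·4 + ½·2·4² = -8 m; v ends 2 m/s.
4–8 s: v starts 2 m/s; Δx = 2·4 + ½·8·4² = 72 m; v ends 34 m/s.
8–10 s: v starts 34 m/s; Δx = 34·2 + ½·-9·2² = 50 m; v ends 16 m/s.
10–11 s: v starts 16 m/s; Δx = 16·1 + ½·-12·1² = 10 m; v ends 4 m/s.
x(11) = -4 + Σ Δx = 120 m.

120 m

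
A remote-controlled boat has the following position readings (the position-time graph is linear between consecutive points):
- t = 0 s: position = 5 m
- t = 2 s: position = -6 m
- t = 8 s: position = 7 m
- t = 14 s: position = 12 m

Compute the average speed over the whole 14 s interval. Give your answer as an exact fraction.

29/14 m/s

Average speed = (total path length)/(elapsed time); on a piecewise-linear x-t graph the path length is Σ|Δx|.
0–2 s: |Δx| = |-6 − 5| = 11 m
2–8 s: |Δx| = |7 − -6| = 13 m
8–14 s: |Δx| = |12 − 7| = 5 m
Total path = 29 m; average speed = 29/14 = 29/14 m/s.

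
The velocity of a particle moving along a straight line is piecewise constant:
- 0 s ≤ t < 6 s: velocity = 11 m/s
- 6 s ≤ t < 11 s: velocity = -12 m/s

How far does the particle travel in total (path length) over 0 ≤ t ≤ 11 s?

Total distance travelled is ∫|v| dt — sum the magnitudes of each area piece.
0–6 s: |11| × 6 = 66 m
6–11 s: |-12| × 5 = 60 m
Total distance = 126 m

126 m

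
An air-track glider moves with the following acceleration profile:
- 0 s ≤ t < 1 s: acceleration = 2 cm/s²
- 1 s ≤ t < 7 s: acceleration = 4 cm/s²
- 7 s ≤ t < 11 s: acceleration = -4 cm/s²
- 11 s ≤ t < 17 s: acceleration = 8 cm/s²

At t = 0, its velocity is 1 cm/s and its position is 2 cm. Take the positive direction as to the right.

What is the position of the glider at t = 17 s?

380 cm

On each constant-a segment, Δv = aΔt and Δx = v₀Δt + ½aΔt²; chain segment to segment.
0–1 s: v starts 1 cm/s; Δx = 1·1 + ½·2·1² = 2 cm; v ends 3 cm/s.
1–7 s: v starts 3 cm/s; Δx = 3·6 + ½·4·6² = 90 cm; v ends 27 cm/s.
7–11 s: v starts 27 cm/s; Δx = 27·4 + ½·-4·4² = 76 cm; v ends 11 cm/s.
11–17 s: v starts 11 cm/s; Δx = 11·6 + ½·8·6² = 210 cm; v ends 59 cm/s.
x(17) = 2 + Σ Δx = 380 cm.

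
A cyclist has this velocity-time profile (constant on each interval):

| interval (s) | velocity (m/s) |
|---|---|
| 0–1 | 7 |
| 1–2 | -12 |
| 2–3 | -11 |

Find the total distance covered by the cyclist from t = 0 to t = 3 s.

Total distance travelled is ∫|v| dt — sum the magnitudes of each area piece.
0–1 s: |7| × 1 = 7 m
1–2 s: |-12| × 1 = 12 m
2–3 s: |-11| × 1 = 11 m
Total distance = 30 m

30 m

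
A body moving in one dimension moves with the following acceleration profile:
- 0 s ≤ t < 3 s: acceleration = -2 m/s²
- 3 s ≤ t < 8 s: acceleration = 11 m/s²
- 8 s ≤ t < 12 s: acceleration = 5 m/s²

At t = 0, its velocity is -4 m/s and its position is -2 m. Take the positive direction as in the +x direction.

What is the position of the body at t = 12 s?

284.5 m

On each constant-a segment, Δv = aΔt and Δx = v₀Δt + ½aΔt²; chain segment to segment.
0–3 s: v starts -4 m/s; Δx = -4·3 + ½·-2·3² = -21 m; v ends -10 m/s.
3–8 s: v starts -10 m/s; Δx = -10·5 + ½·11·5² = 87.5 m; v ends 45 m/s.
8–12 s: v starts 45 m/s; Δx = 45·4 + ½·5·4² = 220 m; v ends 65 m/s.
x(12) = -2 + Σ Δx = 284.5 m.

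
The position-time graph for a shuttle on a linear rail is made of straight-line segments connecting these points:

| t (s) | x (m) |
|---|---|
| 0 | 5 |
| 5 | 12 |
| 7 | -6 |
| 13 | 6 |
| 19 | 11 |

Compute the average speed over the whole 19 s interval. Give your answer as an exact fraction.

42/19 m/s

Average speed = (total path length)/(elapsed time); on a piecewise-linear x-t graph the path length is Σ|Δx|.
0–5 s: |Δx| = |12 − 5| = 7 m
5–7 s: |Δx| = |-6 − 12| = 18 m
7–13 s: |Δx| = |6 − -6| = 12 m
13–19 s: |Δx| = |11 − 6| = 5 m
Total path = 42 m; average speed = 42/19 = 42/19 m/s.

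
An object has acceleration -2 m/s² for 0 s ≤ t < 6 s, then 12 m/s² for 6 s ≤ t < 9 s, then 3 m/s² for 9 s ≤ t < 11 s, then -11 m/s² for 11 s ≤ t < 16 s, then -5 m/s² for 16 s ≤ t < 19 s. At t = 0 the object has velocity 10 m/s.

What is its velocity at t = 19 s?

Δv equals the area under the a-t graph; then v = v₀ + Δv.
0–6 s: -2 × 6 = -12 m/s
6–9 s: 12 × 3 = 36 m/s
9–11 s: 3 × 2 = 6 m/s
11–16 s: -11 × 5 = -55 m/s
16–19 s: -5 × 3 = -15 m/s
Δv = -40 m/s, so v(19) = 10 + (-40) = -30 m/s.

-30 m/s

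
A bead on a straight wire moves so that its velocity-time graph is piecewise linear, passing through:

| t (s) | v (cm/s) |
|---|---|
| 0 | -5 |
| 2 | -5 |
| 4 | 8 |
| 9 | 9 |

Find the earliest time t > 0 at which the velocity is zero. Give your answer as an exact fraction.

t = 36/13 s

v changes sign on 2–4 s (from -5 to 8); the graph is linear there, so v = 0 at t = 2 + (5)·(4 − 2)/(8 − -5) = 36/13 s.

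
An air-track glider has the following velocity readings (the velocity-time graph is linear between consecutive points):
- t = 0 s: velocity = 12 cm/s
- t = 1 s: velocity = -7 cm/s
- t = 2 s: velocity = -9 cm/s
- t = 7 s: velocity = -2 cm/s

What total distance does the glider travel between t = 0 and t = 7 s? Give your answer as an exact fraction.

Total distance travelled is ∫|v| dt — sum the magnitudes of each area piece.
0–1 s: v = 0 at t = 12/19 s; triangle areas 72/19 + 49/38 = 193/38 cm
1–2 s: |½(-7 + -9)(1)| = 8 cm
2–7 s: |½(-9 + -2)(5)| = 27.5 cm
Total distance = 771/19 cm

771/19 cm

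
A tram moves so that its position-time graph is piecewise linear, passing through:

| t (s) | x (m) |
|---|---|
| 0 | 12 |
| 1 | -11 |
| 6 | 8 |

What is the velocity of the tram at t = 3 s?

3.8 m/s

Velocity is the slope of the x-t graph on 1–6 s: (8 − -11)/(6 − 1) = 3.8 m/s.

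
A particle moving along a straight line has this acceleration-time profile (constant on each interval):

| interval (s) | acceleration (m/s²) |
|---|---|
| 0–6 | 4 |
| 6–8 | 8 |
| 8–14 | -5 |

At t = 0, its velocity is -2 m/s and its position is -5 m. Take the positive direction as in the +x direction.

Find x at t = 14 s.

253 m

On each constant-a segment, Δv = aΔt and Δx = v₀Δt + ½aΔt²; chain segment to segment.
0–6 s: v starts -2 m/s; Δx = -2·6 + ½·4·6² = 60 m; v ends 22 m/s.
6–8 s: v starts 22 m/s; Δx = 22·2 + ½·8·2² = 60 m; v ends 38 m/s.
8–14 s: v starts 38 m/s; Δx = 38·6 + ½·-5·6² = 138 m; v ends 8 m/s.
x(14) = -5 + Σ Δx = 253 m.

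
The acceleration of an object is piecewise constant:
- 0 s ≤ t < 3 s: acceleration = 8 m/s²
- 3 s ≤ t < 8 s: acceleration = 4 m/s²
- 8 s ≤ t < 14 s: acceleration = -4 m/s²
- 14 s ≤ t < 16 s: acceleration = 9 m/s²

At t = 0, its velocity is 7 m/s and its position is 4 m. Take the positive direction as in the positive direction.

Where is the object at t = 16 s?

On each constant-a segment, Δv = aΔt and Δx = v₀Δt + ½aΔt²; chain segment to segment.
0–3 s: v starts 7 m/s; Δx = 7·3 + ½·8·3² = 57 m; v ends 31 m/s.
3–8 s: v starts 31 m/s; Δx = 31·5 + ½·4·5² = 205 m; v ends 51 m/s.
8–14 s: v starts 51 m/s; Δx = 51·6 + ½·-4·6² = 234 m; v ends 27 m/s.
14–16 s: v starts 27 m/s; Δx = 27·2 + ½·9·2² = 72 m; v ends 45 m/s.
x(16) = 4 + Σ Δx = 572 m.

572 m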